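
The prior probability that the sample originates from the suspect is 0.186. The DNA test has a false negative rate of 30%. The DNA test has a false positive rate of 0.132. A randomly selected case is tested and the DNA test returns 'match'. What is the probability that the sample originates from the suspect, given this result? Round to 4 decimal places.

P(H | E) ≈ 0.5479

Let H be the event that the sample originates from the suspect. P(H) = 0.186, so P(¬H) = 0.814. With E the 'match' result, P(E|H) = 0.7 and P(E|¬H) = 0.132.
P(E) = 0.7·0.186 + 0.132·0.814 = 0.13020 + 0.10745 = 0.23765.
By Bayes' theorem, P(H|E) = 0.13020 / 0.23765 = 0.5479.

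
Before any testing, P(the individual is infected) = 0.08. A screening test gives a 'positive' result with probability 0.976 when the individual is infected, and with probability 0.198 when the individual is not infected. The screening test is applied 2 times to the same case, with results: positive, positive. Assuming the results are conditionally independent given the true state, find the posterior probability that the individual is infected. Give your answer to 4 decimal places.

Let H be the event that the individual is infected; start with P(H) = 0.08. P('positive'|H) = 0.976, P('positive'|¬H) = 0.198.
Update on result 1 ('positive'): P(H) ← 0.976·0.0800 / (0.976·0.0800 + 0.198·0.9200) = 0.078080/0.26024 = 0.3000.
Update on result 2 ('positive'): P(H) ← 0.976·0.3000 / (0.976·0.3000 + 0.198·0.7000) = 0.29283/0.43142 = 0.6788.

Posterior P(H) ≈ 0.6788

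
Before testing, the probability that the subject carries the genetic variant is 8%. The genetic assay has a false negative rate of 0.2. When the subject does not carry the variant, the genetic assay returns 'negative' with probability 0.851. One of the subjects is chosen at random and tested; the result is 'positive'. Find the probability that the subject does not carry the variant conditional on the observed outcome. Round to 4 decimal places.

P(¬H | E) ≈ 0.6817

Let H be the event that the subject carries the genetic variant. P(H) = 0.08, so P(¬H) = 0.92. With E the 'positive' result, P(E|H) = 0.8 and P(E|¬H) = 0.149.
P(E) = 0.8·0.08 + 0.149·0.92 = 0.064000 + 0.13708 = 0.20108.
By Bayes' theorem, P(H|E) = 0.064000 / 0.20108 = 0.3183. Hence P(¬H|E) = 1 − 0.3183 = 0.6817.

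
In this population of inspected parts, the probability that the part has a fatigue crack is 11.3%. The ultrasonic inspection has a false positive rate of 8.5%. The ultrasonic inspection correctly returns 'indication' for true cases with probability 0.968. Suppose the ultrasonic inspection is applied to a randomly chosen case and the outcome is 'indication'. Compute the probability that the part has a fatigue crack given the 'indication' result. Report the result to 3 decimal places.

Write H for 'the part has a fatigue crack'. Prior odds H:¬H = 0.113/0.887 = 0.12740. For the 'indication' outcome, the likelihood ratio is 0.968/0.085 = 11.388.
Posterior odds = 0.12740 × 11.388 = 1.4508, so P(H|E) = 1.4508/(1+1.4508) = 0.592.

P(H | E) ≈ 0.592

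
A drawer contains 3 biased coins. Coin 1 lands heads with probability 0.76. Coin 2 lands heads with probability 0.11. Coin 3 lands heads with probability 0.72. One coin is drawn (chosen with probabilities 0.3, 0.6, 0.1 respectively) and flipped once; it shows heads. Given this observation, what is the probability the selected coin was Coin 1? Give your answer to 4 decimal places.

Posterior probability ≈ 0.6230

P(heads|C1) = 0.76; P(heads|C2) = 0.11; P(heads|C3) = 0.72.
Prior × likelihood for each source: 0.3·0.76=0.2280, 0.6·0.11=0.06600, 0.1·0.72=0.07200. Summing gives P(heads) = 0.36600.
P(Coin 1 | heads) = 0.2280 / 0.36600 = 0.6230.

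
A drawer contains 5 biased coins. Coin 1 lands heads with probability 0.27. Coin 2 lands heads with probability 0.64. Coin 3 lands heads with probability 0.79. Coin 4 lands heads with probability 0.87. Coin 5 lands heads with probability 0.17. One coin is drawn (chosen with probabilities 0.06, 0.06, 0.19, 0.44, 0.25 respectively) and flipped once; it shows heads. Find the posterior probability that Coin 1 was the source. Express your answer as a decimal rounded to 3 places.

Posterior probability ≈ 0.026

Tabulate prior·likelihood by source: [1] prior 0.06, lik 0.27, product 0.01620; [2] prior 0.06, lik 0.64, product 0.03840; [3] prior 0.19, lik 0.79, product 0.1501; [4] prior 0.44, lik 0.87, product 0.3828; [5] prior 0.25, lik 0.17, product 0.04250.
Normalizing constant = 0.63000; the posterior for Coin 1 is its product over the sum, 0.01620/0.63000 = 0.026.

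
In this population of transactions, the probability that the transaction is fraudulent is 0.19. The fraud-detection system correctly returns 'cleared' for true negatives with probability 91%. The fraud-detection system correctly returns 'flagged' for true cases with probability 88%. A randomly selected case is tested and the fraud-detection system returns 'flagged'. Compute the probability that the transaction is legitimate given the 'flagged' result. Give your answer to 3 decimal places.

Let H be the event that the transaction is fraudulent. P(H) = 0.19, so P(¬H) = 0.81. With E the 'flagged' result, P(E|H) = 0.88 and P(E|¬H) = 0.09.
P(E) = 0.88·0.19 + 0.09·0.81 = 0.16720 + 0.072900 = 0.24010.
By Bayes' theorem, P(H|E) = 0.16720 / 0.24010 = 0.696. Hence P(¬H|E) = 1 − 0.696 = 0.304.

P(¬H | E) ≈ 0.304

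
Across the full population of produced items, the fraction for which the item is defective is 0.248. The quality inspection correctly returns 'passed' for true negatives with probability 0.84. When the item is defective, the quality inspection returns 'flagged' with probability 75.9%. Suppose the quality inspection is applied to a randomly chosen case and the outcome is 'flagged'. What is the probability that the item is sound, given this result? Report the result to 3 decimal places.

Write H for 'the item is defective'. Prior odds H:¬H = 0.248/0.752 = 0.32979. For the 'flagged' outcome, the likelihood ratio is 0.759/0.16 = 4.7438.
Posterior odds = 0.32979 × 4.7438 = 1.5644, so P(H|E) = 1.5644/(1+1.5644) = 0.610. Then P(¬H|E) = 1 − 0.610 = 0.390.

P(¬H | E) ≈ 0.390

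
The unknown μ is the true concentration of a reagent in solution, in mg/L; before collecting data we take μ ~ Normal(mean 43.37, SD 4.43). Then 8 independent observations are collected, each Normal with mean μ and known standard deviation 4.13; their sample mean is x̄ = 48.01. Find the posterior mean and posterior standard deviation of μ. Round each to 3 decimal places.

Posterior mean ≈ 47.555; posterior SD ≈ 1.387

Prior precision 1/τ₀² = 1/4.43² = 0.0509557; data precision n/σ² = 8/4.13² = 0.469018.
Posterior precision = 0.0509557 + 0.469018 = 0.519974, giving posterior SD = 1/√0.519974 = 1.387.
Posterior mean = (0.0509557·43.37 + 0.469018·48.01) / 0.519974 = 47.555.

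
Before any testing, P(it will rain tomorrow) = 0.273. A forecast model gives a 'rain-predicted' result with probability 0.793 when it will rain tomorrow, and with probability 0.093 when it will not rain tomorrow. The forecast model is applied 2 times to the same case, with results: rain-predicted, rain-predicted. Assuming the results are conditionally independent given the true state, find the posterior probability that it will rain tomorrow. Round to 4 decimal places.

Let H be the event that it will rain tomorrow; start with P(H) = 0.273. P('rain-predicted'|H) = 0.793, P('rain-predicted'|¬H) = 0.093.
Update on result 1 ('rain-predicted'): P(H) ← 0.793·0.2730 / (0.793·0.2730 + 0.093·0.7270) = 0.21649/0.28410 = 0.7620.
Update on result 2 ('rain-predicted'): P(H) ← 0.793·0.7620 / (0.793·0.7620 + 0.093·0.2380) = 0.60428/0.62641 = 0.9647.

Posterior P(H) ≈ 0.9647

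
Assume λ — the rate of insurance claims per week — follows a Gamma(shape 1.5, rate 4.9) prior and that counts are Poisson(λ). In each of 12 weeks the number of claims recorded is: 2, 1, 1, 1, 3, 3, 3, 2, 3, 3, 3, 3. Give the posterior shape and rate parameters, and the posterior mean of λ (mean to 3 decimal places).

Total count ∑xᵢ = 28 over n = 12 weeks.
Gamma is conjugate to the Poisson likelihood: posterior is Gamma(shape = 1.5+28 = 29.5, rate = 4.9+12 = 16.9).
Posterior mean = shape/rate = 29.5/16.9 = 1.746.

Posterior: Gamma(shape=29.5, rate=16.9); mean ≈ 1.746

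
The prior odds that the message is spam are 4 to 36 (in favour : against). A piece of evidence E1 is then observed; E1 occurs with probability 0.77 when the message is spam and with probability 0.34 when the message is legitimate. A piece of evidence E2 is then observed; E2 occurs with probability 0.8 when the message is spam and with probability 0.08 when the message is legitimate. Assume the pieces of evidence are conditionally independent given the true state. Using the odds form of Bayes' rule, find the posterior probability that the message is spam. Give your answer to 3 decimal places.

Prior odds = 4/36 = 0.11111.
Likelihood ratio for E1 = 0.77/0.34 = 2.2647.
Likelihood ratio for E2 = 0.8/0.08 = 10.000.
Posterior odds = prior odds × LR₁ × LR₂ = 2.5163.
Posterior probability = odds/(1+odds) = 2.5163/3.5163 = 0.716.

Posterior probability ≈ 0.716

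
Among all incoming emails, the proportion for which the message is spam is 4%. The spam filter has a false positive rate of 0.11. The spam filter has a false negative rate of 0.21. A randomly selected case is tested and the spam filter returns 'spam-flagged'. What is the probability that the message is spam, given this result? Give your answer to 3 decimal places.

P(H | E) ≈ 0.230

Write H for 'the message is spam'. Prior odds H:¬H = 0.04/0.96 = 0.041667. For the 'spam-flagged' outcome, the likelihood ratio is 0.79/0.11 = 7.1818.
Posterior odds = 0.041667 × 7.1818 = 0.29924, so P(H|E) = 0.29924/(1+0.29924) = 0.230.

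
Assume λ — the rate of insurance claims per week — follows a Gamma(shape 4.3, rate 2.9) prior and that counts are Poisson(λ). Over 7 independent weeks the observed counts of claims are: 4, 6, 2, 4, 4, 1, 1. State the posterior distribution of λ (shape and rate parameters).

Posterior: Gamma(shape=26.3, rate=9.9)

The Poisson likelihood adds the total count to the shape and the number of exposure periods to the rate. Here ∑xᵢ = 22 and n = 7, so shape 4.3→26.3 and rate 2.9→9.9.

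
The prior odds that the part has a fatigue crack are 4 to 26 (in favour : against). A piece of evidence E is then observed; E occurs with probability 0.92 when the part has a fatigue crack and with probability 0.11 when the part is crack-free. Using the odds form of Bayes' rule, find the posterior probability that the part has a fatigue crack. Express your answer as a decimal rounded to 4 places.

Prior odds = 4/26 = 0.15385.
Likelihood ratio for E = 0.92/0.11 = 8.3636.
Posterior odds = prior odds × LR = 1.2867.
Posterior probability = odds/(1+odds) = 1.2867/2.2867 = 0.5627.

Posterior probability ≈ 0.5627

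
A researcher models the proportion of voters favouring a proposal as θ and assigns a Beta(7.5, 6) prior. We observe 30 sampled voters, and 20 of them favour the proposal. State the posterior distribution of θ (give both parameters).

Posterior: Beta(27.5, 16)

Observing 20 successes and 10 failures updates Beta(7.5, 6) by adding the success and failure counts to the two shape parameters: α = 7.5+20 = 27.5, β = 6+10 = 16.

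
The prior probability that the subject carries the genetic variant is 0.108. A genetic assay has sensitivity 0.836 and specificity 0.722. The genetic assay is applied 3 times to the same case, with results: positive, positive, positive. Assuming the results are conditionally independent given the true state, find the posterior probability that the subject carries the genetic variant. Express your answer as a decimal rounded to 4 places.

Let H be the event that the subject carries the genetic variant; start with P(H) = 0.108. P('positive'|H) = 0.836, P('positive'|¬H) = 0.278.
Update on result 1 ('positive'): P(H) ← 0.836·0.1080 / (0.836·0.1080 + 0.278·0.8920) = 0.090288/0.33826 = 0.2669.
Update on result 2 ('positive'): P(H) ← 0.836·0.2669 / (0.836·0.2669 + 0.278·0.7331) = 0.22314/0.42694 = 0.5227.
Update on result 3 ('positive'): P(H) ← 0.836·0.5227 / (0.836·0.5227 + 0.278·0.4773) = 0.43694/0.56964 = 0.7670.

Posterior P(H) ≈ 0.7670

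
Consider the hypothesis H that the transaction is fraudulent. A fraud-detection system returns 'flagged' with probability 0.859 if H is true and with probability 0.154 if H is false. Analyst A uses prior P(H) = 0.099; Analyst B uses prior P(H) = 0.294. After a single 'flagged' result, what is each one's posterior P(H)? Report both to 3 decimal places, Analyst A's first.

Analyst A: 0.380; Analyst B: 0.699

P('+'|H) = 0.859, P('+'|¬H) = 0.154.
Analyst A: numerator 0.859·0.099 = 0.085041; evidence = 0.085041+0.154·0.901 = 0.22379; posterior = 0.380.
Analyst B: numerator 0.859·0.294 = 0.25255; evidence = 0.25255+0.154·0.706 = 0.36127; posterior = 0.699.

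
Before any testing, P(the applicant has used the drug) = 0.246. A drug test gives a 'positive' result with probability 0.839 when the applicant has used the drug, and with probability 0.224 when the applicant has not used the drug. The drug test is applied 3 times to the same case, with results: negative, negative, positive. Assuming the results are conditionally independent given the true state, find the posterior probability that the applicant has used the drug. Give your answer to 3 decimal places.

With H the event that the applicant has used the drug, the joint likelihood of the observed sequence is P(data|H) = 0.161·0.161·0.839 = 0.021748 and P(data|¬H) = 0.776·0.776·0.224 = 0.13489.
Bayes: P(H|data) = 0.246·0.021748 / (0.246·0.021748 + 0.754·0.13489) = 0.0053499/0.10706 = 0.0500.

Posterior P(H) ≈ 0.050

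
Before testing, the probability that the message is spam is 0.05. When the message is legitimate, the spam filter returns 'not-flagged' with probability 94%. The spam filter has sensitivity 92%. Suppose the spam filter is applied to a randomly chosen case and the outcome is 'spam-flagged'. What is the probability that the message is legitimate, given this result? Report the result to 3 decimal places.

P(¬H | E) ≈ 0.553

Write H for 'the message is spam'. Prior odds H:¬H = 0.05/0.95 = 0.052632. For the 'spam-flagged' outcome, the likelihood ratio is 0.92/0.06 = 15.333.
Posterior odds = 0.052632 × 15.333 = 0.80702, so P(H|E) = 0.80702/(1+0.80702) = 0.447. Then P(¬H|E) = 1 − 0.447 = 0.553.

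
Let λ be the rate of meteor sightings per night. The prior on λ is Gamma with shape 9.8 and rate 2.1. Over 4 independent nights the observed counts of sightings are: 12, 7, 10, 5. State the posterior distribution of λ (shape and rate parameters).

Posterior: Gamma(shape=43.8, rate=6.1)

The Poisson likelihood adds the total count to the shape and the number of exposure periods to the rate. Here ∑xᵢ = 34 and n = 4, so shape 9.8→43.8 and rate 2.1→6.1.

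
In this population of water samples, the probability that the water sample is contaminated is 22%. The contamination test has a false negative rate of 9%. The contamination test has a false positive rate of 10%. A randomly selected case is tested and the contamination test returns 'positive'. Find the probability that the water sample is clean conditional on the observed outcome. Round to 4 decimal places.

Write H for 'the water sample is contaminated'. Prior odds H:¬H = 0.22/0.78 = 0.28205. For the 'positive' outcome, the likelihood ratio is 0.91/0.1 = 9.1000.
Posterior odds = 0.28205 × 9.1000 = 2.5667, so P(H|E) = 2.5667/(1+2.5667) = 0.7196. Then P(¬H|E) = 1 − 0.7196 = 0.2804.

P(¬H | E) ≈ 0.2804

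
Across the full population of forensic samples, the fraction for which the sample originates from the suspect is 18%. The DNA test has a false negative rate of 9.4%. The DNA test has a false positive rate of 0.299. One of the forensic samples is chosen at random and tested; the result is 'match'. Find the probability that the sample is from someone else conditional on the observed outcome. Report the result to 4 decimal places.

P(¬H | E) ≈ 0.6005

Write H for 'the sample originates from the suspect'. Prior odds H:¬H = 0.18/0.82 = 0.21951. For the 'match' outcome, the likelihood ratio is 0.906/0.299 = 3.0301.
Posterior odds = 0.21951 × 3.0301 = 0.66514, so P(H|E) = 0.66514/(1+0.66514) = 0.3995. Then P(¬H|E) = 1 − 0.3995 = 0.6005.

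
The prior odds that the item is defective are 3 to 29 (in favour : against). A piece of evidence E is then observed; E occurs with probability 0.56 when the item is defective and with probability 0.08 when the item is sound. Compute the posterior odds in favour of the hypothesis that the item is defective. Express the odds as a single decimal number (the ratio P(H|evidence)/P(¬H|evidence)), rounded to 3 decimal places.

Prior odds = 3/29 = 0.10345. In log-odds, ln(0.10345) = -2.2687.
Add log likelihood ratio: ln(7.0000) = 1.9459.
Posterior log-odds = -0.32277, so posterior odds = exp(-0.32277) = 0.72414.

Posterior odds ≈ 0.724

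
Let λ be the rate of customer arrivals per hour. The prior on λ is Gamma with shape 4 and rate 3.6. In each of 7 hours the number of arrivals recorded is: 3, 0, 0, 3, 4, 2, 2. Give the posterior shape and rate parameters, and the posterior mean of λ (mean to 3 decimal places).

Posterior: Gamma(shape=18, rate=10.6); mean ≈ 1.698

The Poisson likelihood adds the total count to the shape and the number of exposure periods to the rate. Here ∑xᵢ = 14 and n = 7, so shape 4→18 and rate 3.6→10.6.
E[λ | data] = 18/10.6 = 1.698.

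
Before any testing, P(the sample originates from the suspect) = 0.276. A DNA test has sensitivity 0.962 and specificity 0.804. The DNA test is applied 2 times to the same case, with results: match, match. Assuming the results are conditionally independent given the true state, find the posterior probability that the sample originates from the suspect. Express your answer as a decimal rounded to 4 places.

Posterior P(H) ≈ 0.9018

Let H be the event that the sample originates from the suspect; start with P(H) = 0.276. P('match'|H) = 0.962, P('match'|¬H) = 0.196.
Update on result 1 ('match'): P(H) ← 0.962·0.2760 / (0.962·0.2760 + 0.196·0.7240) = 0.26551/0.40742 = 0.6517.
Update on result 2 ('match'): P(H) ← 0.962·0.6517 / (0.962·0.6517 + 0.196·0.3483) = 0.62693/0.69520 = 0.9018.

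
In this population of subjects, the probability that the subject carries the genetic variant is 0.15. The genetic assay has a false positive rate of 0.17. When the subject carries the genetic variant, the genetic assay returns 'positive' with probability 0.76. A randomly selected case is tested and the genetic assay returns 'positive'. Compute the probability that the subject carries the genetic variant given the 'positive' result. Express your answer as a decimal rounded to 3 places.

Let H be the event that the subject carries the genetic variant. P(H) = 0.15, so P(¬H) = 0.85. With E the 'positive' result, P(E|H) = 0.76 and P(E|¬H) = 0.17.
P(E) = 0.76·0.15 + 0.17·0.85 = 0.11400 + 0.14450 = 0.25850.
By Bayes' theorem, P(H|E) = 0.11400 / 0.25850 = 0.441.

P(H | E) ≈ 0.441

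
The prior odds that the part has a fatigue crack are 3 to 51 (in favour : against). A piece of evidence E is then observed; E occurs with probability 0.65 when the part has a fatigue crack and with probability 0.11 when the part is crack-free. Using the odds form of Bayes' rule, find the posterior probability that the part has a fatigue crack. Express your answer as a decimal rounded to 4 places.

Prior odds = 3/51 = 0.058824. In log-odds, ln(0.058824) = -2.8332.
Add log likelihood ratio: ln(5.9091) = 1.7765.
Posterior log-odds = -1.0567, so posterior odds = exp(-1.0567) = 0.34759. Converting, P(H|E) = 0.34759/1.3476 = 0.2579.

Posterior probability ≈ 0.2579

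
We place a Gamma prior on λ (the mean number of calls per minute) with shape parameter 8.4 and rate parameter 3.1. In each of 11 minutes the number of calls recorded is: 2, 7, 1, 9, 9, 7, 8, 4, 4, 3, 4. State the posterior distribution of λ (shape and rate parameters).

Posterior: Gamma(shape=66.4, rate=14.1)

The Poisson likelihood adds the total count to the shape and the number of exposure periods to the rate. Here ∑xᵢ = 58 and n = 11, so shape 8.4→66.4 and rate 3.1→14.1.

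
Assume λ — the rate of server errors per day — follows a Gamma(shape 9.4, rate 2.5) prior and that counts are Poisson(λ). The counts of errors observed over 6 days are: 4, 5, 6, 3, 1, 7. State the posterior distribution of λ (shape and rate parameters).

Total count ∑xᵢ = 26 over n = 6 days.
Gamma is conjugate to the Poisson likelihood: posterior is Gamma(shape = 9.4+26 = 35.4, rate = 2.5+6 = 8.5).

Posterior: Gamma(shape=35.4, rate=8.5)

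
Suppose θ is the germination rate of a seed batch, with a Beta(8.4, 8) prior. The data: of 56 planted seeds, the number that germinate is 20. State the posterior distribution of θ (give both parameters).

Posterior: Beta(28.4, 44)

Observing 20 successes and 36 failures updates Beta(8.4, 8) by adding the success and failure counts to the two shape parameters: α = 8.4+20 = 28.4, β = 8+36 = 44.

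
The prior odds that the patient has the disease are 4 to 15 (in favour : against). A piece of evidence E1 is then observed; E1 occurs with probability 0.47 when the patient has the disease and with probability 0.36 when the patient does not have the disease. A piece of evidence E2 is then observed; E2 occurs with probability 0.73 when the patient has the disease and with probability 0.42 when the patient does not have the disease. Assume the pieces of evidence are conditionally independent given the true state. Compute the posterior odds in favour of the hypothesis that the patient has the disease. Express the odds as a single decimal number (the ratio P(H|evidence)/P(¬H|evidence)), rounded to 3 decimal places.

Prior odds = 4/15 = 0.26667. In log-odds, ln(0.26667) = -1.3218.
Add log likelihood ratios: ln(1.3056) + ln(1.7381) = 0.81942.
Posterior log-odds = -0.50234, so posterior odds = exp(-0.50234) = 0.60511.

Posterior odds ≈ 0.605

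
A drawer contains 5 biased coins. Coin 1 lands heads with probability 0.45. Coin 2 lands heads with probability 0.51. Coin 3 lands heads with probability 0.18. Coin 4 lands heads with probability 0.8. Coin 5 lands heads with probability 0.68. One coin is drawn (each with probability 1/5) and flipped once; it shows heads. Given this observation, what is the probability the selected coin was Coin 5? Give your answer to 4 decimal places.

Posterior probability ≈ 0.2595

P(heads|C1) = 0.45; P(heads|C2) = 0.51; P(heads|C3) = 0.18; P(heads|C4) = 0.8; P(heads|C5) = 0.68.
Prior × likelihood for each source: 0.2·0.45=0.09000, 0.2·0.51=0.1020, 0.2·0.18=0.03600, 0.2·0.8=0.1600, 0.2·0.68=0.1360. Summing gives P(heads) = 0.52400.
P(Coin 5 | heads) = 0.1360 / 0.52400 = 0.2595.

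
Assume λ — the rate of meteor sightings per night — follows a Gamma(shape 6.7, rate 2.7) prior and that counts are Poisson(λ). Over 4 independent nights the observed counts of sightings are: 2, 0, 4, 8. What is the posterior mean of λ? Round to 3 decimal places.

Total count ∑xᵢ = 14 over n = 4 nights.
Gamma is conjugate to the Poisson likelihood: posterior is Gamma(shape = 6.7+14 = 20.7, rate = 2.7+4 = 6.7).
E[λ | data] = 20.7/6.7 = 3.090.

Posterior mean ≈ 3.090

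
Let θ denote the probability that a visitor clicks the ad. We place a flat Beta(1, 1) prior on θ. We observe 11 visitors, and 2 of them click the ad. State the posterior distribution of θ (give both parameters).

Observing 2 successes and 9 failures updates Beta(1, 1) by adding the success and failure counts to the two shape parameters: α = 1+2 = 3, β = 1+9 = 10.

Posterior: Beta(3, 10)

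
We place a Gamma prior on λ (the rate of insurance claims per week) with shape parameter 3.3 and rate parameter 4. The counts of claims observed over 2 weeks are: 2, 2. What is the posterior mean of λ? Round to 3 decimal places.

Posterior mean ≈ 1.217

The Poisson likelihood adds the total count to the shape and the number of exposure periods to the rate. Here ∑xᵢ = 4 and n = 2, so shape 3.3→7.3 and rate 4→6.
Posterior mean = shape/rate = 7.3/6 = 1.217.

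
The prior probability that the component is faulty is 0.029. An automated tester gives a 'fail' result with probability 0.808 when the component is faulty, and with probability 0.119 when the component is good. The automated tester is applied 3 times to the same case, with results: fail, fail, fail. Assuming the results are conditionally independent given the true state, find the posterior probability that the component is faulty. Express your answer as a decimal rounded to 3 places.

Let H be the event that the component is faulty; start with P(H) = 0.029. P('fail'|H) = 0.808, P('fail'|¬H) = 0.119.
Update on result 1 ('fail'): P(H) ← 0.808·0.0290 / (0.808·0.0290 + 0.119·0.9710) = 0.023432/0.13898 = 0.1686.
Update on result 2 ('fail'): P(H) ← 0.808·0.1686 / (0.808·0.1686 + 0.119·0.8314) = 0.13623/0.23516 = 0.5793.
Update on result 3 ('fail'): P(H) ← 0.808·0.5793 / (0.808·0.5793 + 0.119·0.4207) = 0.46806/0.51813 = 0.9034.

Posterior P(H) ≈ 0.903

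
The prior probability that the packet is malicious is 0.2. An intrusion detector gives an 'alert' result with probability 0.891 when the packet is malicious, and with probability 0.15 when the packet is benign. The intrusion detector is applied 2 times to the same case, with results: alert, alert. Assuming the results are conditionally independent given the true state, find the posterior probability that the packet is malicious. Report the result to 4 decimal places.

With H the event that the packet is malicious, the joint likelihood of the observed sequence is P(data|H) = 0.891·0.891 = 0.79388 and P(data|¬H) = 0.15·0.15 = 0.022500.
Bayes: P(H|data) = 0.2·0.79388 / (0.2·0.79388 + 0.8·0.022500) = 0.15878/0.17678 = 0.8982.

Posterior P(H) ≈ 0.8982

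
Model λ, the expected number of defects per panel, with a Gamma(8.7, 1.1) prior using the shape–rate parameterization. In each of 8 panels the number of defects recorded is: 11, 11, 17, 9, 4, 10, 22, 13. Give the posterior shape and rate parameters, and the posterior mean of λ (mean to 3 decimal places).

Posterior: Gamma(shape=105.7, rate=9.1); mean ≈ 11.615

The Poisson likelihood adds the total count to the shape and the number of exposure periods to the rate. Here ∑xᵢ = 97 and n = 8, so shape 8.7→105.7 and rate 1.1→9.1.
Posterior mean = shape/rate = 105.7/9.1 = 11.615.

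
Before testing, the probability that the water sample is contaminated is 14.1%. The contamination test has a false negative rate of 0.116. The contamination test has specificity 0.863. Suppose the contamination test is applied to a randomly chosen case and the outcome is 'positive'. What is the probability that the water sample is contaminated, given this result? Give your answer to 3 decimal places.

P(H | E) ≈ 0.514

Let H be the event that the water sample is contaminated. P(H) = 0.141, so P(¬H) = 0.859. With E the 'positive' result, P(E|H) = 0.884 and P(E|¬H) = 0.137.
P(E) = 0.884·0.141 + 0.137·0.859 = 0.12464 + 0.11768 = 0.24233.
By Bayes' theorem, P(H|E) = 0.12464 / 0.24233 = 0.514.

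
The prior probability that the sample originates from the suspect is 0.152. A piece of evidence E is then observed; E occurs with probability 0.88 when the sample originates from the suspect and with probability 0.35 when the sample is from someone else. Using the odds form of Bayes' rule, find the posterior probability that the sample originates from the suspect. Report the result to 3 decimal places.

Prior odds = 0.152/(1−0.152) = 0.17925.
Likelihood ratio for E = 0.88/0.35 = 2.5143.
Posterior odds = prior odds × LR = 0.45067.
Posterior probability = odds/(1+odds) = 0.45067/1.4507 = 0.311.

Posterior probability ≈ 0.311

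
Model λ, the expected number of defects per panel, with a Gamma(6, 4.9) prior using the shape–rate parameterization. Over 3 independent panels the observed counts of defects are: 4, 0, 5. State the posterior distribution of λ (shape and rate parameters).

Posterior: Gamma(shape=15, rate=7.9)

The Poisson likelihood adds the total count to the shape and the number of exposure periods to the rate. Here ∑xᵢ = 9 and n = 3, so shape 6→15 and rate 4.9→7.9.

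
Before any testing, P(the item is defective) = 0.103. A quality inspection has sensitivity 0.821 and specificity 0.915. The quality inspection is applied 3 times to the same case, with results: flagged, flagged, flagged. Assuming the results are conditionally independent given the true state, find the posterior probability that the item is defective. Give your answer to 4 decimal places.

With H the event that the item is defective, the joint likelihood of the observed sequence is P(data|H) = 0.821·0.821·0.821 = 0.55339 and P(data|¬H) = 0.085·0.085·0.085 = 0.00061413.
Bayes: P(H|data) = 0.103·0.55339 / (0.103·0.55339 + 0.897·0.00061413) = 0.056999/0.057550 = 0.9904.

Posterior P(H) ≈ 0.9904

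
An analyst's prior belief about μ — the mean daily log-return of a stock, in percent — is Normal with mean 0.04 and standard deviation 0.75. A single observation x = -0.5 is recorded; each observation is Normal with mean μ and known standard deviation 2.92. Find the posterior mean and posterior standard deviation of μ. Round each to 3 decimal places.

Posterior mean ≈ 0.007; posterior SD ≈ 0.726

Prior precision 1/τ₀² = 1/0.75² = 1.77778; data precision n/σ² = 1/2.92² = 0.117283.
Posterior precision = 1.77778 + 0.117283 = 1.89506, giving posterior SD = 1/√1.89506 = 0.726.
Posterior mean = (1.77778·0.04 + 0.117283·-0.5) / 1.89506 = 0.007.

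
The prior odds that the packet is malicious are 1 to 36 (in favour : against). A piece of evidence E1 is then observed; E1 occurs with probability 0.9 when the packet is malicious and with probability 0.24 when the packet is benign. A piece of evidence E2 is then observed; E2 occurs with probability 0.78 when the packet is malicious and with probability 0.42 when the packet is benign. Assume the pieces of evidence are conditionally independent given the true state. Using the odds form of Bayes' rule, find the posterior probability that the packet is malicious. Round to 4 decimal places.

Posterior probability ≈ 0.1621

Prior odds = 1/36 = 0.027778.
Likelihood ratio for E1 = 0.9/0.24 = 3.7500.
Likelihood ratio for E2 = 0.78/0.42 = 1.8571.
Posterior odds = prior odds × LR₁ × LR₂ = 0.19345.
Posterior probability = odds/(1+odds) = 0.19345/1.1935 = 0.1621.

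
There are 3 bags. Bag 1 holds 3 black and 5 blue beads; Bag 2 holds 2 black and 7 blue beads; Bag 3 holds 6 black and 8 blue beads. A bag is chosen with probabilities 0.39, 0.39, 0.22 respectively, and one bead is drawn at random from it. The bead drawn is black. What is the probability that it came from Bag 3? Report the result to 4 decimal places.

P(black|Bag 1) = 0.375; P(black|Bag 2) = 0.2222; P(black|Bag 3) = 0.4286.
Prior × likelihood for each source: 0.39·0.375=0.1462, 0.39·0.2222=0.08667, 0.22·0.4286=0.09429. Summing gives P(black) = 0.32720.
P(Bag 3 | black) = 0.09429 / 0.32720 = 0.2882.

Posterior probability ≈ 0.2882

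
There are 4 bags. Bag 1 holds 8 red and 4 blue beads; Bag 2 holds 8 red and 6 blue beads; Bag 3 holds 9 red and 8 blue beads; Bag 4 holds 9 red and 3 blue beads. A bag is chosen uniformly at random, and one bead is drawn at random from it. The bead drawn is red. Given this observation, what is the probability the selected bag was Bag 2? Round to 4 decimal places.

Tabulate prior·likelihood by source: [1] prior 0.25, lik 0.6667, product 0.1667; [2] prior 0.25, lik 0.5714, product 0.1429; [3] prior 0.25, lik 0.5294, product 0.1324; [4] prior 0.25, lik 0.75, product 0.1875.
Normalizing constant = 0.62938; the posterior for Bag 2 is its product over the sum, 0.1429/0.62938 = 0.2270.

Posterior probability ≈ 0.2270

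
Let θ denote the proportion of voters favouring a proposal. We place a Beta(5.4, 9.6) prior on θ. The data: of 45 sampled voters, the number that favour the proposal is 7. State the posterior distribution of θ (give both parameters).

Observing 7 successes and 38 failures updates Beta(5.4, 9.6) by adding the success and failure counts to the two shape parameters: α = 5.4+7 = 12.4, β = 9.6+38 = 47.6.

Posterior: Beta(12.4, 47.6)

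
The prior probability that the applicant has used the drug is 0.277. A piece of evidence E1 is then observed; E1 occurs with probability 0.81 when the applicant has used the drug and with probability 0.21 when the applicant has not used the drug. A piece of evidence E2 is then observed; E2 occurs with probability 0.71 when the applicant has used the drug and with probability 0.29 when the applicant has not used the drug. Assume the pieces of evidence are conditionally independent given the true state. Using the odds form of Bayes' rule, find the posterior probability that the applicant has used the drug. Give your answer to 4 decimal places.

Posterior probability ≈ 0.7835

Prior odds = 0.277/(1−0.277) = 0.38313. In log-odds, ln(0.38313) = -0.95939.
Add log likelihood ratios: ln(3.8571) + ln(2.4483) = 2.2453.
Posterior log-odds = 1.2859, so posterior odds = exp(1.2859) = 3.6180. Converting, P(H|E) = 3.6180/4.6180 = 0.7835.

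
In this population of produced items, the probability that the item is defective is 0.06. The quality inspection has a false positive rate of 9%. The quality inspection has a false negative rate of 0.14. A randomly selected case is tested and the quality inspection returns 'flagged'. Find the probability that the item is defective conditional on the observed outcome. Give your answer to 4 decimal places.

P(H | E) ≈ 0.3789

Write H for 'the item is defective'. Prior odds H:¬H = 0.06/0.94 = 0.063830. For the 'flagged' outcome, the likelihood ratio is 0.86/0.09 = 9.5556.
Posterior odds = 0.063830 × 9.5556 = 0.60993, so P(H|E) = 0.60993/(1+0.60993) = 0.3789.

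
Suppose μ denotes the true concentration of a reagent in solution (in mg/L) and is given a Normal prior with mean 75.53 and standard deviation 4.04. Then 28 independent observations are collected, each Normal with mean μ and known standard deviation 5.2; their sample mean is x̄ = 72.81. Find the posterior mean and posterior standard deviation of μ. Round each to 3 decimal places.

Prior precision 1/τ₀² = 1/4.04² = 0.0612685; data precision n/σ² = 28/5.2² = 1.03550.
Posterior precision = 0.0612685 + 1.03550 = 1.09677, giving posterior SD = 1/√1.09677 = 0.955.
Posterior mean = (0.0612685·75.53 + 1.03550·72.81) / 1.09677 = 72.962.

Posterior mean ≈ 72.962; posterior SD ≈ 0.955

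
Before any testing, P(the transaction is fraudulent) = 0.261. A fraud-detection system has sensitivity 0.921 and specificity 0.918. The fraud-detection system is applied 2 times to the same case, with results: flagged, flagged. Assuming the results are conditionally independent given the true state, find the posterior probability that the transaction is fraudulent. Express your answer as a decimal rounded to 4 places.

Let H be the event that the transaction is fraudulent; start with P(H) = 0.261. P('flagged'|H) = 0.921, P('flagged'|¬H) = 0.082.
Update on result 1 ('flagged'): P(H) ← 0.921·0.2610 / (0.921·0.2610 + 0.082·0.7390) = 0.24038/0.30098 = 0.7987.
Update on result 2 ('flagged'): P(H) ← 0.921·0.7987 / (0.921·0.7987 + 0.082·0.2013) = 0.73557/0.75208 = 0.9780.

Posterior P(H) ≈ 0.9780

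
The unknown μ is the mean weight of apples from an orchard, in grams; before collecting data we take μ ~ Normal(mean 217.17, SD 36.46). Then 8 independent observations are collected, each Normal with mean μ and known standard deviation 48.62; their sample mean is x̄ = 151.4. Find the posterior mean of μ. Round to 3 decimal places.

Posterior mean ≈ 163.361

With known σ, the Normal prior is conjugate. Weight on the data is w = (n/σ²)/(n/σ² + 1/τ₀²) = 0.00338423/(0.00338423+0.00075226) = 0.81814.
Posterior mean = w·x̄ + (1−w)·μ₀ = 0.81814·151.4 + 0.18186·217.17 = 163.361.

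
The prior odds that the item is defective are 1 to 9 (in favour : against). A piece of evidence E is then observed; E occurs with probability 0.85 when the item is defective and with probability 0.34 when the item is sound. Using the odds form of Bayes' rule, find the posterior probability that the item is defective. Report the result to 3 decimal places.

Prior odds = 1/9 = 0.11111.
Likelihood ratio for E = 0.85/0.34 = 2.5000.
Posterior odds = prior odds × LR = 0.27778.
Posterior probability = odds/(1+odds) = 0.27778/1.2778 = 0.217.

Posterior probability ≈ 0.217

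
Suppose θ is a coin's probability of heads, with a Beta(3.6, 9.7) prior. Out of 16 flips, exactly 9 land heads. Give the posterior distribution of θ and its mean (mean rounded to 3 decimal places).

Posterior: Beta(12.6, 16.7); mean ≈ 0.430

The binomial likelihood is conjugate to the Beta prior: with 9 successes and 7 failures, the posterior is Beta(3.6+9, 9.7+7) = Beta(12.6, 16.7).
E[θ | data] = 12.6/(12.6+16.7) = 0.430.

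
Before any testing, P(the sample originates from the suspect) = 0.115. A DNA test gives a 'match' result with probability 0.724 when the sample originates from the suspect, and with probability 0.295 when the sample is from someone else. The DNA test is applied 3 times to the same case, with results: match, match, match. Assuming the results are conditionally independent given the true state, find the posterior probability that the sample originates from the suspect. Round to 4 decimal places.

Let H be the event that the sample originates from the suspect; start with P(H) = 0.115. P('match'|H) = 0.724, P('match'|¬H) = 0.295.
Update on result 1 ('match'): P(H) ← 0.724·0.1150 / (0.724·0.1150 + 0.295·0.8850) = 0.083260/0.34434 = 0.2418.
Update on result 2 ('match'): P(H) ← 0.724·0.2418 / (0.724·0.2418 + 0.295·0.7582) = 0.17506/0.39873 = 0.4390.
Update on result 3 ('match'): P(H) ← 0.724·0.4390 / (0.724·0.4390 + 0.295·0.5610) = 0.31787/0.48335 = 0.6576.

Posterior P(H) ≈ 0.6576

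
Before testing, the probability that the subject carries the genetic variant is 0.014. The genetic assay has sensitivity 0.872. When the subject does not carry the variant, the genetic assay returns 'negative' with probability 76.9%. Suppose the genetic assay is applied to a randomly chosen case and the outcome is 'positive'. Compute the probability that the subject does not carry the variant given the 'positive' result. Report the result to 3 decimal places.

P(¬H | E) ≈ 0.949

Write H for 'the subject carries the genetic variant'. Prior odds H:¬H = 0.014/0.986 = 0.014199. For the 'positive' outcome, the likelihood ratio is 0.872/0.231 = 3.7749.
Posterior odds = 0.014199 × 3.7749 = 0.053599, so P(H|E) = 0.053599/(1+0.053599) = 0.051. Then P(¬H|E) = 1 − 0.051 = 0.949.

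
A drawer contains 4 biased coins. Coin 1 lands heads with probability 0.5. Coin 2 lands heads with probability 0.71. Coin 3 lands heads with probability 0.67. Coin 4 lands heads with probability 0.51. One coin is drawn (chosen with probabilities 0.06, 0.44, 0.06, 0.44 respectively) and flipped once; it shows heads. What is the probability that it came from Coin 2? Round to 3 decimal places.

Posterior probability ≈ 0.515

Tabulate prior·likelihood by source: [1] prior 0.06, lik 0.5, product 0.03000; [2] prior 0.44, lik 0.71, product 0.3124; [3] prior 0.06, lik 0.67, product 0.04020; [4] prior 0.44, lik 0.51, product 0.2244.
Normalizing constant = 0.60700; the posterior for Coin 2 is its product over the sum, 0.3124/0.60700 = 0.515.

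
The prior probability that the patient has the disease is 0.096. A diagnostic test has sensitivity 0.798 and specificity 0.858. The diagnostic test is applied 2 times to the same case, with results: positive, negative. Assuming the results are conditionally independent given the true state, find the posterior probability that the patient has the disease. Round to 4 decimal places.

Posterior P(H) ≈ 0.1232

Let H be the event that the patient has the disease; start with P(H) = 0.096. P('positive'|H) = 0.798, P('positive'|¬H) = 0.142.
Update on result 1 ('positive'): P(H) ← 0.798·0.0960 / (0.798·0.0960 + 0.142·0.9040) = 0.076608/0.20498 = 0.3737.
Update on result 2 ('negative'): P(H) ← 0.202·0.3737 / (0.202·0.3737 + 0.858·0.6263) = 0.075496/0.61283 = 0.1232.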